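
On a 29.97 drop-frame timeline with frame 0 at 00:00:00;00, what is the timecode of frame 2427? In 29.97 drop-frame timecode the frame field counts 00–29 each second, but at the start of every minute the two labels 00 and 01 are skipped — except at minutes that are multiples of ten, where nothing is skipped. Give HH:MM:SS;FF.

00:01:20;29

Ten DF minutes hold 17982 frames, so frame 2427 lies in block 0 (frames 0–17981) with 2427 frames into that block.
The block's first minute is 1800 frames and the rest 1798 each; 2427 frames reaches minute 1, so 0 × 18 + 1 × 2 = 2 labels have been skipped so far.
Adding those back, label number 2427 + 2 = 2429 at 30 labels/s is 80 s + 29 f = 0 h 1 min 20 s frame 29, i.e. 00:01:20;29.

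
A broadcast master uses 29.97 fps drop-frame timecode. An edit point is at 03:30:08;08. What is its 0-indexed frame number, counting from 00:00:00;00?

Complete 10-minute blocks: 21, each 17982 frames → 377622.
Remaining 0 whole minutes in the current block: 0 frames.
Within the current minute: 8 × 30 + 8 = 248. Total = 377622 + 0 + 248 = 377870.

377870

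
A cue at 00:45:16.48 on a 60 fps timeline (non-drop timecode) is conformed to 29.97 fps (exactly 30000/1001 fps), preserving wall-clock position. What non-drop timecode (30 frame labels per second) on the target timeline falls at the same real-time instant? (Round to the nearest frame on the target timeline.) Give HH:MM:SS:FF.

00:45:14:03

Source frame index: (0×3600 + 45×60 + 16) × 60 + 48 = 163008.
Real time: 163008 / (60) = 13584/5 s.
Target frame: (13584/5) × (30000/1001) = 81504000/1001 ≈ 81422.577 → 81423.
At 30 labels/s: frame 81423 → 00:45:14:03.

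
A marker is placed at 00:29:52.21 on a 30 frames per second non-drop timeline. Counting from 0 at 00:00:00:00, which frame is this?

53781

Total seconds to the label: (0 × 3600 + 29 × 60 + 52) = 1792.
Frame index = 1792 × 30 + 21 = 53781.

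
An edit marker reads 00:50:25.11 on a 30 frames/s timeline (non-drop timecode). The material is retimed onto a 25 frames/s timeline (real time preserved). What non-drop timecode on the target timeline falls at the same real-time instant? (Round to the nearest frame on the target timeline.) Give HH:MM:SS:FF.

Source frame index: (0×3600 + 50×60 + 25) × 30 + 11 = 90761.
Real time: 90761 / (30) = 90761/30 s.
Target frame: (90761/30) × (25) = 453805/6 ≈ 75634.167 → 75634.
At 25 labels/s: frame 75634 → 00:50:25:09.

00:50:25:09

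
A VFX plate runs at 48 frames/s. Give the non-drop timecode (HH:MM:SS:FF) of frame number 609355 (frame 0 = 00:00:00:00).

03:31:34:43

609355 ÷ 48 = 12694 full seconds, remainder 43 frames.
12694 s = 3 h 31 min 34 s.
Timecode: 03:31:34:43.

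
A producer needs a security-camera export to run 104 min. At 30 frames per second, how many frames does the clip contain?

104 min = 6240 s.
Frames = 6240 × 30 = 187200.

187200 frames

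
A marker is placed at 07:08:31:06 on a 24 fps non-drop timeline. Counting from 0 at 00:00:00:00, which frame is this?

frame 617070

Total seconds to the label: (7 × 3600 + 8 × 60 + 31) = 25711.
Frame index = 25711 × 24 + 6 = 617070.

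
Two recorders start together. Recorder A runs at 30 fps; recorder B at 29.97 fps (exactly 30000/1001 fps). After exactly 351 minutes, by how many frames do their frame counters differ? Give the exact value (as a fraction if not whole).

48600/77 frames

351 min = 21060 s.
A emits 30 × 21060 = 631800 frames; B emits 30000/1001 × 21060 = 48600000/77.
Difference = 48600/77 frames (≈ 631.1688); B is behind A.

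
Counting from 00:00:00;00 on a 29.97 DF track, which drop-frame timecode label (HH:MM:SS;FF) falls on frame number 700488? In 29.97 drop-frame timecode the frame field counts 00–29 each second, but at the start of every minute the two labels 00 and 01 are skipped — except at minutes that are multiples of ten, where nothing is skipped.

06:29:33;00

Each 10-minute DF block holds 10 × 60 × 30 − 9 × 2 = 17982 frames. 700488 ÷ 17982 → 38 full blocks, remainder 17172.
Within the partial block the first minute is 1800 frames and each further minute 1798, so 9 further minute boundaries passed. Total skipped labels = 18 × 38 + 2 × 9 = 702.
Non-drop label index = 700488 + 702 = 701190; at 30 labels/s that is 06:29:33:00, i.e. DF 06:29:33;00.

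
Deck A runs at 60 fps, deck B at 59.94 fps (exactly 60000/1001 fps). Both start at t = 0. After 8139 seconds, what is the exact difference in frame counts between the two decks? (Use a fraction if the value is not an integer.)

A emits 60 × 8139 = 488340 frames; B emits 60000/1001 × 8139 = 488340000/1001.
Difference = 488340/1001 frames (≈ 487.8521); B is behind A.

488340/1001 frames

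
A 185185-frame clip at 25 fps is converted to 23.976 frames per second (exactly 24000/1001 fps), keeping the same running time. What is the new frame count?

Target frames = source frames × (target rate / source rate) = 185185 × (24000/1001)/(25) = 185185 × 960/1001 = 177600.

177600 frames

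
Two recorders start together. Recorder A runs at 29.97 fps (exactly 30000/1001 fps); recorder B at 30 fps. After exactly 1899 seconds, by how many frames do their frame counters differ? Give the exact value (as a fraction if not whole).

A emits 30000/1001 × 1899 = 56970000/1001 frames; B emits 30 × 1899 = 56970.
Difference = 56970/1001 frames (≈ 56.9131); B is ahead of A.

56970/1001 frames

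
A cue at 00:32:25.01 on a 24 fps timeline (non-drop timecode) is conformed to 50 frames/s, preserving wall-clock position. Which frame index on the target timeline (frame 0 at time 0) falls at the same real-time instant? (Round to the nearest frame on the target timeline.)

Source frame index: (0×3600 + 32×60 + 25) × 24 + 1 = 46681.
Real time: 46681 / (24) = 46681/24 s.
Target frame: (46681/24) × (50) = 1167025/12 ≈ 97252.083 → 97252.

frame 97252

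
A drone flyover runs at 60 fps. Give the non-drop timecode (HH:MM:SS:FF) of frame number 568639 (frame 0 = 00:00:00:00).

568639 ÷ 60 = 9477 full seconds, remainder 19 frames.
9477 s = 2 h 37 min 57 s.
Timecode: 02:37:57:19.

02:37:57:19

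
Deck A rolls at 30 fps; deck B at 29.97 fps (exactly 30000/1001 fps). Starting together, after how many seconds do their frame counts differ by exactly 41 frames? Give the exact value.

41041/30 seconds

The gap grows by |30000/1001 − 30| = 30/1001 frames per second.
Time for a 41-frame gap: 41 ÷ (30/1001) = 41041/30 s.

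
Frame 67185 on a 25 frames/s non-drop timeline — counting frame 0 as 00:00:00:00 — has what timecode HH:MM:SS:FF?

67185 ÷ 25 = 2687 full seconds, remainder 10 frames.
2687 s = 0 h 44 min 47 s.
Timecode: 00:44:47:10.

00:44:47:10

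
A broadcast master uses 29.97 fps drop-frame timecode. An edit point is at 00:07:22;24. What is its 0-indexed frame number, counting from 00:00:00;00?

As if non-drop at 30 labels/s: (0 × 3600 + 7 × 60 + 22) × 30 + 24 = 13284.
Minute boundaries passed: 7; those not divisible by 10: 7 − 0 = 7; dropped labels = 2 × 7 = 14.
Actual frame index = 13284 − 14 = 13270.

13270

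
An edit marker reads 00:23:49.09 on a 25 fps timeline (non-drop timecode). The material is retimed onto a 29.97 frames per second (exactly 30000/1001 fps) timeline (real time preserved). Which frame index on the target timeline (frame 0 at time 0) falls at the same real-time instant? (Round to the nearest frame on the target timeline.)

Source frame index: (0×3600 + 23×60 + 49) × 25 + 9 = 35734.
Real time: 35734 / (25) = 35734/25 s.
Target frame: (35734/25) × (30000/1001) = 42880800/1001 ≈ 42837.962 → 42838.

frame 42838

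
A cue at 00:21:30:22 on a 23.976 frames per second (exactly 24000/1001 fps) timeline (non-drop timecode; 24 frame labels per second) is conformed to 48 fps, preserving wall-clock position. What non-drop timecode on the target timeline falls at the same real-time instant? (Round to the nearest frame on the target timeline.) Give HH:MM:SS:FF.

Source frame index: (0×3600 + 21×60 + 30) × 24 + 22 = 30982.
Real time: 30982 / (24000/1001) = 15506491/12000 s.
Target frame: (15506491/12000) × (48) = 15506491/250 ≈ 62025.964 → 62026.
At 48 labels/s: frame 62026 → 00:21:32:10.

00:21:32:10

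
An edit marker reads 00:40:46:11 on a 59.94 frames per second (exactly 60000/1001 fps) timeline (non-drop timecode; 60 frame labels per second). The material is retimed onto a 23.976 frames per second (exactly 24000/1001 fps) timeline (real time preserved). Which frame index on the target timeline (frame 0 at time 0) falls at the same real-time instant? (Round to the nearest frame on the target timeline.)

frame 58708

Source frame index: (0×3600 + 40×60 + 46) × 60 + 11 = 146771.
Real time: 146771 / (60000/1001) = 146917771/60000 s.
Target frame: (146917771/60000) × (24000/1001) = 293542/5 ≈ 58708.400 → 58708.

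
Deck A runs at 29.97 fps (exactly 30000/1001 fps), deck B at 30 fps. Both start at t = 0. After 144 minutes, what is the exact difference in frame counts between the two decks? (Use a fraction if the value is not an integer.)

144 min = 8640 s.
A emits 30000/1001 × 8640 = 259200000/1001 frames; B emits 30 × 8640 = 259200.
Difference = 259200/1001 frames (≈ 258.9411); B is ahead of A.

259200/1001 frames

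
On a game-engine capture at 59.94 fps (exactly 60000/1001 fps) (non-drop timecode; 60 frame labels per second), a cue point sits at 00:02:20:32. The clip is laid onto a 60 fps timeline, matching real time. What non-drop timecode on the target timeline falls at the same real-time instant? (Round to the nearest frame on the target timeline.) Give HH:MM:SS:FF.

Source frame index: (0×3600 + 2×60 + 20) × 60 + 32 = 8432.
Real time: 8432 / (60000/1001) = 527527/3750 s.
Target frame: (527527/3750) × (60) = 1055054/125 ≈ 8440.432 → 8440.
At 60 labels/s: frame 8440 → 00:02:20:40.

00:02:20:40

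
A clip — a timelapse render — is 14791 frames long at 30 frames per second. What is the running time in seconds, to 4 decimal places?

493.0333 seconds

Running time = 14791 × 1/30 = 14791/30 s ≈ 493.0333 s.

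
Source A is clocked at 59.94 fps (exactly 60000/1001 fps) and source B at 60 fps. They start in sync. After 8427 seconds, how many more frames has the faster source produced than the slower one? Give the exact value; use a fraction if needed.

A emits 60000/1001 × 8427 = 505620000/1001 frames; B emits 60 × 8427 = 505620.
Difference = 505620/1001 frames (≈ 505.1149); B is ahead of A.

505620/1001 frames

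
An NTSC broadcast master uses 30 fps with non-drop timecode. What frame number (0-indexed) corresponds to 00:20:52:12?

frame 37572

Total seconds to the label: (0 × 3600 + 20 × 60 + 52) = 1252.
Frame index = 1252 × 30 + 12 = 37572.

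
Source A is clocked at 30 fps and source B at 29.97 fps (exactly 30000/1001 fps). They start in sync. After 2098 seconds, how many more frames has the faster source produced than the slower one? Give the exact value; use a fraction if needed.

A emits 30 × 2098 = 62940 frames; B emits 30000/1001 × 2098 = 62940000/1001.
Difference = 62940/1001 frames (≈ 62.8771); B is behind A.

62940/1001 frames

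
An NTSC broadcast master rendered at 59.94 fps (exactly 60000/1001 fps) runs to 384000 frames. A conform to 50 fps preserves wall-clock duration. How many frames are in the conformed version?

Target frames = source frames × (target rate / source rate) = 384000 × (50)/(60000/1001) = 384000 × 1001/1200 = 320320.

320320 frames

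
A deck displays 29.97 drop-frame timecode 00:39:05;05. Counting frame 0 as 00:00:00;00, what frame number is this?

70283

As if non-drop at 30 labels/s: (0 × 3600 + 39 × 60 + 5) × 30 + 5 = 70355.
Minute boundaries passed: 39; those not divisible by 10: 39 − 3 = 36; dropped labels = 2 × 36 = 72.
Actual frame index = 70355 − 72 = 70283.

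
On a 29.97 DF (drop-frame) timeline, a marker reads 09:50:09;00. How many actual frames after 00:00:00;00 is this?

1061208

Complete 10-minute blocks: 59, each 17982 frames → 1060938.
Remaining 0 whole minutes in the current block: 0 frames.
Within the current minute: 9 × 30 + 0 = 270. Total = 1060938 + 0 + 270 = 1061208.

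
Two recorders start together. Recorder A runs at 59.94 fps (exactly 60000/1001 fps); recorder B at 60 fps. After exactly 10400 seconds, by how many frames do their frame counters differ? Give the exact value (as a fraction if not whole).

A emits 60000/1001 × 10400 = 48000000/77 frames; B emits 60 × 10400 = 624000.
Difference = 48000/77 frames (≈ 623.3766); B is ahead of A.

48000/77 frames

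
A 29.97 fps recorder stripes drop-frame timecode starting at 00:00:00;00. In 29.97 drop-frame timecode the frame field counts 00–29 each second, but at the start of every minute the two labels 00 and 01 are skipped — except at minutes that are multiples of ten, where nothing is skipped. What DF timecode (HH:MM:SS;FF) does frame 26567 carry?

00:14:46;13

Ten DF minutes hold 17982 frames, so frame 26567 lies in block 1 (frames 17982–35963) with 8585 frames into that block.
The block's first minute is 1800 frames and the rest 1798 each; 8585 frames reaches minute 4, so 1 × 18 + 4 × 2 = 26 labels have been skipped so far.
Adding those back, label number 26567 + 26 = 26593 at 30 labels/s is 886 s + 13 f = 0 h 14 min 46 s frame 13, i.e. 00:14:46;13.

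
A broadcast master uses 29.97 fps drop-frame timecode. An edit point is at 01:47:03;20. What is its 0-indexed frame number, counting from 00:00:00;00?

Complete 10-minute blocks: 10, each 17982 frames → 179820.
Remaining 7 whole minutes in the current block: 1800 + 6 × 1798 = 12588 frames.
Within the current minute: 3 × 30 + 20 − 2 = 108 (labels ;00/;01 skipped at this minute). Total = 179820 + 12588 + 108 = 192516.

192516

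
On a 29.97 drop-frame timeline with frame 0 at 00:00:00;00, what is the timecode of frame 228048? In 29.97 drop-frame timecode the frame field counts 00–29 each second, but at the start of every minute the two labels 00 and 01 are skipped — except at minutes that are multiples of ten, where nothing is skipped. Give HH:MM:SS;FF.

Ten DF minutes hold 17982 frames, so frame 228048 lies in block 12 (frames 215784–233765) with 12264 frames into that block.
The block's first minute is 1800 frames and the rest 1798 each; 12264 frames reaches minute 6, so 12 × 18 + 6 × 2 = 228 labels have been skipped so far.
Adding those back, label number 228048 + 228 = 228276 at 30 labels/s is 7609 s + 6 f = 2 h 6 min 49 s frame 6, i.e. 02:06:49;06.

02:06:49;06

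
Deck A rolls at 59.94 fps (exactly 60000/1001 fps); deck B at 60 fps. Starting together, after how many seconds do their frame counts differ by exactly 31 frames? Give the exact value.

The gap grows by |60 − 60000/1001| = 60/1001 frames per second.
Time for a 31-frame gap: 31 ÷ (60/1001) = 31031/60 s.

31031/60 seconds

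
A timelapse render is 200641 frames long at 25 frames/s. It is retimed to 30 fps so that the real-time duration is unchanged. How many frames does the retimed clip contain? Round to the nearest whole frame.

240769 frames

Frames at target rate = 200641 × (30) / (25) = 1203846/5 ≈ 240769.200.
Nearest whole frame: 240769.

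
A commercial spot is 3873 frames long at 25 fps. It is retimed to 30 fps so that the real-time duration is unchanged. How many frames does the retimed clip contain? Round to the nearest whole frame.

4648 frames

Frames at target rate = 3873 × (30) / (25) = 23238/5 ≈ 4647.600.
Nearest whole frame: 4648.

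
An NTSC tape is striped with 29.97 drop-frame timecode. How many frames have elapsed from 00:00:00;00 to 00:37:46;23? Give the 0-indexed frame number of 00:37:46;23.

67935

Complete 10-minute blocks: 3, each 17982 frames → 53946.
Remaining 7 whole minutes in the current block: 1800 + 6 × 1798 = 12588 frames.
Within the current minute: 46 × 30 + 23 − 2 = 1401 (labels ;00/;01 skipped at this minute). Total = 53946 + 12588 + 1401 = 67935.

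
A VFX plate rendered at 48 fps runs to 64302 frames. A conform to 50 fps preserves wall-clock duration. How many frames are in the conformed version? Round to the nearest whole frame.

Frames at target rate = 64302 × (50) / (48) = 267925/4 ≈ 66981.250.
Nearest whole frame: 66981.

66981 frames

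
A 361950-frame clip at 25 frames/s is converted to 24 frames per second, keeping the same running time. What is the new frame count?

347472 frames

Target frames = source frames × (target rate / source rate) = 361950 × (24)/(25) = 361950 × 24/25 = 347472.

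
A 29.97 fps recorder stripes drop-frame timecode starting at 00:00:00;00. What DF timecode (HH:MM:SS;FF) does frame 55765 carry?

Ten DF minutes hold 17982 frames, so frame 55765 lies in block 3 (frames 53946–71927) with 1819 frames into that block.
The block's first minute is 1800 frames and the rest 1798 each; 1819 frames reaches minute 1, so 3 × 18 + 1 × 2 = 56 labels have been skipped so far.
Adding those back, label number 55765 + 56 = 55821 at 30 labels/s is 1860 s + 21 f = 0 h 31 min 0 s frame 21, i.e. 00:31:00;21.

00:31:00;21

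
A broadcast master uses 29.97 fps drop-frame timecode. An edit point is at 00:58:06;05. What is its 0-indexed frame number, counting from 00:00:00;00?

104479

As if non-drop at 30 labels/s: (0 × 3600 + 58 × 60 + 6) × 30 + 5 = 104585.
Minute boundaries passed: 58; those not divisible by 10: 58 − 5 = 53; dropped labels = 2 × 53 = 106.
Actual frame index = 104585 − 106 = 104479.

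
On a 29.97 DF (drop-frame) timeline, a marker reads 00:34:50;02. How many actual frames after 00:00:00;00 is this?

62640

Complete 10-minute blocks: 3, each 17982 frames → 53946.
Remaining 4 whole minutes in the current block: 1800 + 3 × 1798 = 7194 frames.
Within the current minute: 50 × 30 + 2 − 2 = 1500 (labels ;00/;01 skipped at this minute). Total = 53946 + 7194 + 1500 = 62640.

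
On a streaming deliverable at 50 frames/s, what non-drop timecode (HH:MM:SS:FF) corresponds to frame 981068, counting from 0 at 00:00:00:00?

981068 ÷ 50 = 19621 full seconds, remainder 18 frames.
19621 s = 5 h 27 min 1 s.
Timecode: 05:27:01:18.

05:27:01:18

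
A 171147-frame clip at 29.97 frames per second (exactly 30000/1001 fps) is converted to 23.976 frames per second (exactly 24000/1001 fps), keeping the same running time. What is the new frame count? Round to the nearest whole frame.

136918 frames

Frames at target rate = 171147 × (24000/1001) / (30000/1001) = 684588/5 ≈ 136917.600.
Nearest whole frame: 136918.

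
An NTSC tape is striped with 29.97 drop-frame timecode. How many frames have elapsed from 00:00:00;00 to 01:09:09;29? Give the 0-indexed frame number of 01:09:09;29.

Complete 10-minute blocks: 6, each 17982 frames → 107892.
Remaining 9 whole minutes in the current block: 1800 + 8 × 1798 = 16184 frames.
Within the current minute: 9 × 30 + 29 − 2 = 297 (labels ;00/;01 skipped at this minute). Total = 107892 + 16184 + 297 = 124373.

124373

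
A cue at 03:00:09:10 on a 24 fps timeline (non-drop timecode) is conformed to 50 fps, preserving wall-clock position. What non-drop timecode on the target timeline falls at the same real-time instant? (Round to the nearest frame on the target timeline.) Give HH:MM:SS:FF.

03:00:09:21

Source frame index: (3×3600 + 0×60 + 9) × 24 + 10 = 259426.
Real time: 259426 / (24) = 129713/12 s.
Target frame: (129713/12) × (50) = 3242825/6 ≈ 540470.833 → 540471.
At 50 labels/s: frame 540471 → 03:00:09:21.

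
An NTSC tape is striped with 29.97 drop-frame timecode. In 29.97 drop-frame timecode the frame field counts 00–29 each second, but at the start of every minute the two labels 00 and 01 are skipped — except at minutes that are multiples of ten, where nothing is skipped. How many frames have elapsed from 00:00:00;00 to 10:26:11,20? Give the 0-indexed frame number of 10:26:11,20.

As if non-drop at 30 labels/s: (10 × 3600 + 26 × 60 + 11) × 30 + 20 = 1127150.
Minute boundaries passed: 626; those not divisible by 10: 626 − 62 = 564; dropped labels = 2 × 564 = 1128.
Actual frame index = 1127150 − 1128 = 1126022.

1126022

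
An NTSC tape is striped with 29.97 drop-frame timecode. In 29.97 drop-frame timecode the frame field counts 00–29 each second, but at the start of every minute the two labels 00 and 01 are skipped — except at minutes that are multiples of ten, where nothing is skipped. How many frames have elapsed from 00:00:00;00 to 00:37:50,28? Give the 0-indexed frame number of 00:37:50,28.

Complete 10-minute blocks: 3, each 17982 frames → 53946.
Remaining 7 whole minutes in the current block: 1800 + 6 × 1798 = 12588 frames.
Within the current minute: 50 × 30 + 28 − 2 = 1526 (labels ;00/;01 skipped at this minute). Total = 53946 + 12588 + 1526 = 68060.

68060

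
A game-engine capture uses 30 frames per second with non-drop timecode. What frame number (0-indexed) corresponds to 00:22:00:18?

frame 39618

Total seconds to the label: (0 × 3600 + 22 × 60 + 0) = 1320.
Frame index = 1320 × 30 + 18 = 39618.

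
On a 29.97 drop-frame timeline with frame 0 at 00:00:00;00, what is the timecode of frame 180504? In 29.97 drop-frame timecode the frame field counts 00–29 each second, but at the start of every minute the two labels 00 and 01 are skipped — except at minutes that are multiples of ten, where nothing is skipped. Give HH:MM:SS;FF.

Ten DF minutes hold 17982 frames, so frame 180504 lies in block 10 (frames 179820–197801) with 684 frames into that block.
The block's first minute is 1800 frames and the rest 1798 each; 684 frames reaches minute 0, so 10 × 18 + 0 × 2 = 180 labels have been skipped so far.
Adding those back, label number 180504 + 180 = 180684 at 30 labels/s is 6022 s + 24 f = 1 h 40 min 22 s frame 24, i.e. 01:40:22;24.

01:40:22;24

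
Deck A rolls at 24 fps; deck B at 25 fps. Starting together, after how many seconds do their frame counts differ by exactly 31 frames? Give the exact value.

The gap grows by |25 − 24| = 1 frame per second.
Time for a 31-frame gap: 31 ÷ (1) = 31 s.

31 seconds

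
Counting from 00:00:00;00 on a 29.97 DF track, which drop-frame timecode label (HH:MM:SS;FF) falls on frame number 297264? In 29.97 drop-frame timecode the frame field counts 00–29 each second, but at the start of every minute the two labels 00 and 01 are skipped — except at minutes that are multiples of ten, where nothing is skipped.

02:45:18;22

Each 10-minute DF block holds 10 × 60 × 30 − 9 × 2 = 17982 frames. 297264 ÷ 17982 → 16 full blocks, remainder 9552.
Within the partial block the first minute is 1800 frames and each further minute 1798, so 5 further minute boundaries passed. Total skipped labels = 18 × 16 + 2 × 5 = 298.
Non-drop label index = 297264 + 298 = 297562; at 30 labels/s that is 02:45:18:22, i.e. DF 02:45:18;22.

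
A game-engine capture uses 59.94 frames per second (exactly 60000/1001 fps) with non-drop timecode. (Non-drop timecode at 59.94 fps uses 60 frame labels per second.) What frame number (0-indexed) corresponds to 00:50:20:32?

frame 181232

Total seconds to the label: (0 × 3600 + 50 × 60 + 20) = 3020.
Frame index = 3020 × 60 + 32 = 181232.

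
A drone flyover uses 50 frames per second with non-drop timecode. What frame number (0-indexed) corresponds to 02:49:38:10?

frame 508910

Total seconds to the label: (2 × 3600 + 49 × 60 + 38) = 10178.
Frame index = 10178 × 50 + 10 = 508910.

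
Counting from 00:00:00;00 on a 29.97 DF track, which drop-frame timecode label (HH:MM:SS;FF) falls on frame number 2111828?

Ten DF minutes hold 17982 frames, so frame 2111828 lies in block 117 (frames 2103894–2121875) with 7934 frames into that block.
The block's first minute is 1800 frames and the rest 1798 each; 7934 frames reaches minute 4, so 117 × 18 + 4 × 2 = 2114 labels have been skipped so far.
Adding those back, label number 2111828 + 2114 = 2113942 at 30 labels/s is 70464 s + 22 f = 19 h 34 min 24 s frame 22, i.e. 19:34:24;22.

19:34:24;22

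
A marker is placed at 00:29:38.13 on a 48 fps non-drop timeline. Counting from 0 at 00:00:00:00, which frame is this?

frame 85357

Total seconds to the label: (0 × 3600 + 29 × 60 + 38) = 1778.
Frame index = 1778 × 48 + 13 = 85357.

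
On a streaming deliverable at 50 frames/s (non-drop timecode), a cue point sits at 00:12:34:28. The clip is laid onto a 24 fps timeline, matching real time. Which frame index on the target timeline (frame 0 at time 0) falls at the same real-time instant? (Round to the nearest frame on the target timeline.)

Source frame index: (0×3600 + 12×60 + 34) × 50 + 28 = 37728.
Real time: 37728 / (50) = 18864/25 s.
Target frame: (18864/25) × (24) = 452736/25 ≈ 18109.440 → 18109.

frame 18109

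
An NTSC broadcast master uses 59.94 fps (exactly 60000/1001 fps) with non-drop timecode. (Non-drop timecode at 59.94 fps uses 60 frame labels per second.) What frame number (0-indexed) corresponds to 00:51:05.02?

frame 183902

Total seconds to the label: (0 × 3600 + 51 × 60 + 5) = 3065.
Frame index = 3065 × 60 + 2 = 183902.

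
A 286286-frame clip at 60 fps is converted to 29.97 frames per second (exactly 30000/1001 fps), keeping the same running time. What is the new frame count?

Target frames = source frames × (target rate / source rate) = 286286 × (30000/1001)/(60) = 286286 × 500/1001 = 143000.

143000 frames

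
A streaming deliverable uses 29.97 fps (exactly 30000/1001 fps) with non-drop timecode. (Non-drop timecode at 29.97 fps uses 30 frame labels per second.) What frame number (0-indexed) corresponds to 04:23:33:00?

frame 474390

Total seconds to the label: (4 × 3600 + 23 × 60 + 33) = 15813.
Frame index = 15813 × 30 + 0 = 474390.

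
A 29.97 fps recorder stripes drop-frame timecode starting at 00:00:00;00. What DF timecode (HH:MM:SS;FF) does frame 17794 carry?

00:09:53;22

Ten DF minutes hold 17982 frames, so frame 17794 lies in block 0 (frames 0–17981) with 17794 frames into that block.
The block's first minute is 1800 frames and the rest 1798 each; 17794 frames reaches minute 9, so 0 × 18 + 9 × 2 = 18 labels have been skipped so far.
Adding those back, label number 17794 + 18 = 17812 at 30 labels/s is 593 s + 22 f = 0 h 9 min 53 s frame 22, i.e. 00:09:53;22.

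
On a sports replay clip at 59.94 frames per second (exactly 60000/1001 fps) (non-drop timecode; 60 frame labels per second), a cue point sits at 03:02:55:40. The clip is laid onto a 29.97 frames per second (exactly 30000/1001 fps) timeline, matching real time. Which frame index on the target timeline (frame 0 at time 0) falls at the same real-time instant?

Source frame index: (3×3600 + 2×60 + 55) × 60 + 40 = 658540.
Real time: 658540 / (60000/1001) = 32959927/3000 s.
Target frame: (32959927/3000) × (30000/1001) = 329270.

frame 329270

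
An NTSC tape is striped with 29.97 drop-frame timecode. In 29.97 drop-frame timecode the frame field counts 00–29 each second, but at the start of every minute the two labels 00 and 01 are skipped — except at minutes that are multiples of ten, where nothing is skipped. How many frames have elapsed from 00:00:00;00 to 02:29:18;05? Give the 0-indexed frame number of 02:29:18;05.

Complete 10-minute blocks: 14, each 17982 frames → 251748.
Remaining 9 whole minutes in the current block: 1800 + 8 × 1798 = 16184 frames.
Within the current minute: 18 × 30 + 5 − 2 = 543 (labels ;00/;01 skipped at this minute). Total = 251748 + 16184 + 543 = 268475.

268475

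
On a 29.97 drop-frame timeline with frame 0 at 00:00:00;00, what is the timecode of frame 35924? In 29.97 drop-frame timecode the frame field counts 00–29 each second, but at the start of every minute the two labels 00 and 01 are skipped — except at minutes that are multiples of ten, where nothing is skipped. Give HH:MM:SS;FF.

00:19:58;20

Ten DF minutes hold 17982 frames, so frame 35924 lies in block 1 (frames 17982–35963) with 17942 frames into that block.
The block's first minute is 1800 frames and the rest 1798 each; 17942 frames reaches minute 9, so 1 × 18 + 9 × 2 = 36 labels have been skipped so far.
Adding those back, label number 35924 + 36 = 35960 at 30 labels/s is 1198 s + 20 f = 0 h 19 min 58 s frame 20, i.e. 00:19:58;20.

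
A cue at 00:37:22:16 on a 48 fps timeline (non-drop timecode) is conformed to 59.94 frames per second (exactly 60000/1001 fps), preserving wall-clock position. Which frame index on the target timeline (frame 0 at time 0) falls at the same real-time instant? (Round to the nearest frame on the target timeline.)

frame 134406

Source frame index: (0×3600 + 37×60 + 22) × 48 + 16 = 107632.
Real time: 107632 / (48) = 6727/3 s.
Target frame: (6727/3) × (60000/1001) = 19220000/143 ≈ 134405.594 → 134406.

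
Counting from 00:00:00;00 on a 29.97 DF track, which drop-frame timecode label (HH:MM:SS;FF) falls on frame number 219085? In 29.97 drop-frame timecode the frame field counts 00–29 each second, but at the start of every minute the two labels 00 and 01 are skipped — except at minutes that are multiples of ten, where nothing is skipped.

02:01:50;03

Ten DF minutes hold 17982 frames, so frame 219085 lies in block 12 (frames 215784–233765) with 3301 frames into that block.
The block's first minute is 1800 frames and the rest 1798 each; 3301 frames reaches minute 1, so 12 × 18 + 1 × 2 = 218 labels have been skipped so far.
Adding those back, label number 219085 + 218 = 219303 at 30 labels/s is 7310 s + 3 f = 2 h 1 min 50 s frame 3, i.e. 02:01:50;03.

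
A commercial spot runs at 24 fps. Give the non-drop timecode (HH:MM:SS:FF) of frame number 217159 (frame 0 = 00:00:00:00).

217159 ÷ 24 = 9048 full seconds, remainder 7 frames.
9048 s = 2 h 30 min 48 s.
Timecode: 02:30:48:07.

02:30:48:07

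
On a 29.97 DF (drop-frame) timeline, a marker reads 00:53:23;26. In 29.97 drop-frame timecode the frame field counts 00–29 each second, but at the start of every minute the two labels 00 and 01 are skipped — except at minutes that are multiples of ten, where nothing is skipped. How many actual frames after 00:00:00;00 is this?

96020

As if non-drop at 30 labels/s: (0 × 3600 + 53 × 60 + 23) × 30 + 26 = 96116.
Minute boundaries passed: 53; those not divisible by 10: 53 − 5 = 48; dropped labels = 2 × 48 = 96.
Actual frame index = 96116 − 96 = 96020.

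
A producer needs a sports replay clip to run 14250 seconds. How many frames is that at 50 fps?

712500 frames

Frames = 14250 × 50 = 712500.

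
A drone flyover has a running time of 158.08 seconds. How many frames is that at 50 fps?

7904 frames

Frames = 158.08 × 50 = 7904.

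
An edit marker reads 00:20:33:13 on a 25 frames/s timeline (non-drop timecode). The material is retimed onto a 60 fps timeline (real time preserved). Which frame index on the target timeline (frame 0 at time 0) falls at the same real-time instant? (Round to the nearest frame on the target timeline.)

Source frame index: (0×3600 + 20×60 + 33) × 25 + 13 = 30838.
Real time: 30838 / (25) = 30838/25 s.
Target frame: (30838/25) × (60) = 370056/5 ≈ 74011.200 → 74011.

frame 74011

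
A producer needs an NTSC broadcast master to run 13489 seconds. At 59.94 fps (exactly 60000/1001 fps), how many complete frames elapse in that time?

808531 frames

Frames = 13489 × 60000/1001 = 115620000/143 ≈ 808531.4685.
Complete frames: 808531.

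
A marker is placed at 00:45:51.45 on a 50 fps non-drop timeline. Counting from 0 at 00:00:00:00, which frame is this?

137595

Total seconds to the label: (0 × 3600 + 45 × 60 + 51) = 2751.
Frame index = 2751 × 50 + 45 = 137595.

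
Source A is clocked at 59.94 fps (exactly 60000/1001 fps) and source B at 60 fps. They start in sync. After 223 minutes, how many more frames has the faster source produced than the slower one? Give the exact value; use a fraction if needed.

223 min = 13380 s.
A emits 60000/1001 × 13380 = 802800000/1001 frames; B emits 60 × 13380 = 802800.
Difference = 802800/1001 frames (≈ 801.9980); B is ahead of A.

802800/1001 frames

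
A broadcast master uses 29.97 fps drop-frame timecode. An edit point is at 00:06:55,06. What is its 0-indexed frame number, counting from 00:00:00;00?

Complete 10-minute blocks: 0, each 17982 frames → 0.
Remaining 6 whole minutes in the current block: 1800 + 5 × 1798 = 10790 frames.
Within the current minute: 55 × 30 + 6 − 2 = 1654 (labels ;00/;01 skipped at this minute). Total = 0 + 10790 + 1654 = 12444.

12444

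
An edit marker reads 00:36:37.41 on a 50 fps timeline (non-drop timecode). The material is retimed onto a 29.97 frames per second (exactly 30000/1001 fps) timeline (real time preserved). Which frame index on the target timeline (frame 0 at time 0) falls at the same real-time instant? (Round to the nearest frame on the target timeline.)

Source frame index: (0×3600 + 36×60 + 37) × 50 + 41 = 109891.
Real time: 109891 / (50) = 109891/50 s.
Target frame: (109891/50) × (30000/1001) = 65934600/1001 ≈ 65868.731 → 65869.

frame 65869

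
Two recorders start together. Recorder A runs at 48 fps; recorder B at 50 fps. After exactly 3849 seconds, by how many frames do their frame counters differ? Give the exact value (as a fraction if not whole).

7698 frames

A emits 48 × 3849 = 184752 frames; B emits 50 × 3849 = 192450.
Difference = 7698 frames; B is ahead of A.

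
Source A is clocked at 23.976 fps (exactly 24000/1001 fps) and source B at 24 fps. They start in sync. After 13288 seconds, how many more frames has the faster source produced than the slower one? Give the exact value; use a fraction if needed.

28992/91 frames

A emits 24000/1001 × 13288 = 28992000/91 frames; B emits 24 × 13288 = 318912.
Difference = 28992/91 frames (≈ 318.5934); B is ahead of A.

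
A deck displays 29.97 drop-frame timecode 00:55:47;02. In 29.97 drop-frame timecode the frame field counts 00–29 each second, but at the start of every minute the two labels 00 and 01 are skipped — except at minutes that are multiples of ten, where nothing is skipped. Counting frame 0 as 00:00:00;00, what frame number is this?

100312

As if non-drop at 30 labels/s: (0 × 3600 + 55 × 60 + 47) × 30 + 2 = 100412.
Minute boundaries passed: 55; those not divisible by 10: 55 − 5 = 50; dropped labels = 2 × 50 = 100.
Actual frame index = 100412 − 100 = 100312.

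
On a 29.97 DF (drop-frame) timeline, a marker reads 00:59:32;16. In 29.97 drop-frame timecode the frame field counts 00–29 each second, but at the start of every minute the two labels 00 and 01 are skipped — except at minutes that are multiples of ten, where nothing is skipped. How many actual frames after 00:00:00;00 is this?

107068

Complete 10-minute blocks: 5, each 17982 frames → 89910.
Remaining 9 whole minutes in the current block: 1800 + 8 × 1798 = 16184 frames.
Within the current minute: 32 × 30 + 16 − 2 = 974 (labels ;00/;01 skipped at this minute). Total = 89910 + 16184 + 974 = 107068.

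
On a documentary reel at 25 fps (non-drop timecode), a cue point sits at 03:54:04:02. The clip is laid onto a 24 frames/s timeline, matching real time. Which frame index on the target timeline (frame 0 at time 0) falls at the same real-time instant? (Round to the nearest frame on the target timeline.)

frame 337058

Source frame index: (3×3600 + 54×60 + 4) × 25 + 2 = 351102.
Real time: 351102 / (25) = 351102/25 s.
Target frame: (351102/25) × (24) = 8426448/25 ≈ 337057.920 → 337058.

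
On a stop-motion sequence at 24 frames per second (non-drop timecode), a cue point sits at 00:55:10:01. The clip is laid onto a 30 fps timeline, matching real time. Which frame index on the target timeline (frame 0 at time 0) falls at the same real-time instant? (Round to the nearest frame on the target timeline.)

frame 99301

Source frame index: (0×3600 + 55×60 + 10) × 24 + 1 = 79441.
Real time: 79441 / (24) = 79441/24 s.
Target frame: (79441/24) × (30) = 397205/4 ≈ 99301.250 → 99301.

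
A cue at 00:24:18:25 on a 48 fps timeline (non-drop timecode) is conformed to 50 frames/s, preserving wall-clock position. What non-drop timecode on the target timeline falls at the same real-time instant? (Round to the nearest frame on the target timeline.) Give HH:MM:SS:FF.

Source frame index: (0×3600 + 24×60 + 18) × 48 + 25 = 70009.
Real time: 70009 / (48) = 70009/48 s.
Target frame: (70009/48) × (50) = 1750225/24 ≈ 72926.042 → 72926.
At 50 labels/s: frame 72926 → 00:24:18:26.

00:24:18:26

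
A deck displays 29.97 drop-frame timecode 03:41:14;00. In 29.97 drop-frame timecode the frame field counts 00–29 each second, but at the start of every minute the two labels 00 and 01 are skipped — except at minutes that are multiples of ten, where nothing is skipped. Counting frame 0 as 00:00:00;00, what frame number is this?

397822

As if non-drop at 30 labels/s: (3 × 3600 + 41 × 60 + 14) × 30 + 0 = 398220.
Minute boundaries passed: 221; those not divisible by 10: 221 − 22 = 199; dropped labels = 2 × 199 = 398.
Actual frame index = 398220 − 398 = 397822.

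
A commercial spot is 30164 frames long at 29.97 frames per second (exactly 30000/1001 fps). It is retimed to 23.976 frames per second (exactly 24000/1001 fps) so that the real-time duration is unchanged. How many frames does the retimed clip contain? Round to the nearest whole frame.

24131 frames

Frames at target rate = 30164 × (24000/1001) / (30000/1001) = 120656/5 ≈ 24131.200.
Nearest whole frame: 24131.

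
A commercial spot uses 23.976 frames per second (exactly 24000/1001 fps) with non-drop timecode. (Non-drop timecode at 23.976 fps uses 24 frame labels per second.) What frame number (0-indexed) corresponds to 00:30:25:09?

frame 43809

Total seconds to the label: (0 × 3600 + 30 × 60 + 25) = 1825.
Frame index = 1825 × 24 + 9 = 43809.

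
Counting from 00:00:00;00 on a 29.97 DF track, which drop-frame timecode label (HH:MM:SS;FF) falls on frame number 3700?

Each 10-minute DF block holds 10 × 60 × 30 − 9 × 2 = 17982 frames. 3700 ÷ 17982 → 0 full blocks, remainder 3700.
Within the partial block the first minute is 1800 frames and each further minute 1798, so 2 further minute boundaries passed. Total skipped labels = 18 × 0 + 2 × 2 = 4.
Non-drop label index = 3700 + 4 = 3704; at 30 labels/s that is 00:02:03:14, i.e. DF 00:02:03;14.

00:02:03;14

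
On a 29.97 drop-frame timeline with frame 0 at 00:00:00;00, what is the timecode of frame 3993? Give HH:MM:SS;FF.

00:02:13;07

Each 10-minute DF block holds 10 × 60 × 30 − 9 × 2 = 17982 frames. 3993 ÷ 17982 → 0 full blocks, remainder 3993.
Within the partial block the first minute is 1800 frames and each further minute 1798, so 2 further minute boundaries passed. Total skipped labels = 18 × 0 + 2 × 2 = 4.
Non-drop label index = 3993 + 4 = 3997; at 30 labels/s that is 00:02:13:07, i.e. DF 00:02:13;07.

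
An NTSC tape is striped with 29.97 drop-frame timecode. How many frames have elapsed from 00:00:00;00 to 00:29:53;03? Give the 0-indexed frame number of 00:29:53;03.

53739

Complete 10-minute blocks: 2, each 17982 frames → 35964.
Remaining 9 whole minutes in the current block: 1800 + 8 × 1798 = 16184 frames.
Within the current minute: 53 × 30 + 3 − 2 = 1591 (labels ;00/;01 skipped at this minute). Total = 35964 + 16184 + 1591 = 53739.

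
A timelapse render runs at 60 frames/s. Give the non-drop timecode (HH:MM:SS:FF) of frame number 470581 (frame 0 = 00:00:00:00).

02:10:43:01

470581 ÷ 60 = 7843 full seconds, remainder 1 frame.
7843 s = 2 h 10 min 43 s.
Timecode: 02:10:43:01.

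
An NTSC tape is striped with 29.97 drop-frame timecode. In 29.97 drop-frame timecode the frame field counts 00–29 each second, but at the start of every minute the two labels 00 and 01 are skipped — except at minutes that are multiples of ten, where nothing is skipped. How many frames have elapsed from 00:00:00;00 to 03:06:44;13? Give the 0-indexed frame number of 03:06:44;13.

Complete 10-minute blocks: 18, each 17982 frames → 323676.
Remaining 6 whole minutes in the current block: 1800 + 5 × 1798 = 10790 frames.
Within the current minute: 44 × 30 + 13 − 2 = 1331 (labels ;00/;01 skipped at this minute). Total = 323676 + 10790 + 1331 = 335797.

335797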